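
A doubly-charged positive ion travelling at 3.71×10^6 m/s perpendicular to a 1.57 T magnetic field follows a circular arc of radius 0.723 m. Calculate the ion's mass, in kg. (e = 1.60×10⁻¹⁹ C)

m ≈ 9.79×10^-26 kg

qvB = mv²/r ⇒ m = qBr/v.
m = (2×1.60×10^-19)(1.57)(0.723) / (3.71×10^6) = 9.79×10^-26 kg.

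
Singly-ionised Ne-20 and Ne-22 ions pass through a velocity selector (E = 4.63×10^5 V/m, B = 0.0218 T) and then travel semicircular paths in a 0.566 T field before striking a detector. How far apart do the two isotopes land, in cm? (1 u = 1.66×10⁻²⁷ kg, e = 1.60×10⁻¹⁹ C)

Δd ≈ 156 cm

Both emerge at v = E/B₁ = 2.12×10^7 m/s.
r = mv/(qB₂), so r₁ = 7.786 m and r₂ = 8.565 m, giving Δr = 0.779 m.
After a semicircle each ion lands a diameter 2r from the entry slit, so the separation is 2Δr = 1.56 m.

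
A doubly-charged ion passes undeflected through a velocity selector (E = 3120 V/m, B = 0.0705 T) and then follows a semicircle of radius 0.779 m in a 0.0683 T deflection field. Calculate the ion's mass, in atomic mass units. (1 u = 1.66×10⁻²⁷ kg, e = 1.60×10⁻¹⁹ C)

m ≈ 232 u

v = E/B₁ = 4.43×10^4 m/s.
From r = mv/(qB₂), m = qB₂r/v = (2×1.60×10^-19)(0.0683)(0.779) / (4.43×10^4) = 3.85×10^-25 kg.
In atomic mass units: m = 3.85×10^-25 / 1.66×10^-27 = 232 u.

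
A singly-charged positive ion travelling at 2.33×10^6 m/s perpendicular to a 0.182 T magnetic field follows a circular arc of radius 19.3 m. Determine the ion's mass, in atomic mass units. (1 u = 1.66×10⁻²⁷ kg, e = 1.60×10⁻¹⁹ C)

m ≈ 145 u

qvB = mv²/r ⇒ m = qBr/v.
m = (1×1.60×10^-19)(0.182)(19.3) / (2.33×10^6) = 2.41×10^-25 kg = 145 u.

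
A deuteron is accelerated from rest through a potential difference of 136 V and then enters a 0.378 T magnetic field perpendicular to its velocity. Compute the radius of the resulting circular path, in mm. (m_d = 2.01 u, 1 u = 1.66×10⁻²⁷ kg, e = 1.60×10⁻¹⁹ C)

The kinetic energy gained is K = qV = (1×1.60×10^-19)(136) = 2.18×10^-17 J.
v = √(2K/m) = 1.14×10^5 m/s.
r = mv/(qB) = (3.34×10^-27)(1.14×10^5) / [(1×1.60×10^-19)(0.378)] = 6.30×10^-3 m.

r ≈ 6.30 mm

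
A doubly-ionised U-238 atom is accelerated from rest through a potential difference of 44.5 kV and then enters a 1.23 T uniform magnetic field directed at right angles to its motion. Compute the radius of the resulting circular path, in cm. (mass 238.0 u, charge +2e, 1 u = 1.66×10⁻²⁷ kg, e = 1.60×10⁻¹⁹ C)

The kinetic energy gained is K = qV = (2×1.60×10^-19)(4.45×10^4) = 1.42×10^-14 J.
v = √(2K/m) = 2.68×10^5 m/s.
r = mv/(qB) = (3.95×10^-25)(2.68×10^5) / [(2×1.60×10^-19)(1.23)] = 0.269 m.

r ≈ 26.9 cm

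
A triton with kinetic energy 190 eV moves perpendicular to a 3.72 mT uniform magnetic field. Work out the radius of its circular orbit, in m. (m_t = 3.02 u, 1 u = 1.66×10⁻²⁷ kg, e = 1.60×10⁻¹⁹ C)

r ≈ 0.928 m

Convert the energy: K = 190 eV = 3.04×10^-17 J.
v = √(2K/m) = √(2·3.04×10^-17/5.01×10^-27) = 1.10×10^5 m/s.
r = mv/(qB) = (5.01×10^-27)(1.10×10^5) / [(1×1.60×10^-19)(3.72×10^-3)] = 0.928 m.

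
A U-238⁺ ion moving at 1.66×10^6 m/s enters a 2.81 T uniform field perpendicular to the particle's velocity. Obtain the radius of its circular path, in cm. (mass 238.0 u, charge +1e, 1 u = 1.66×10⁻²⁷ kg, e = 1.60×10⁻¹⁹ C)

r ≈ 146 cm

The magnetic force provides the centripetal force: qvB = mv²/r, so r = mv/(qB).
r = (3.95×10^-25 kg)(1.66×10^6 m/s) / [(1×1.60×10^-19 C)(2.81 T)] = 1.46 m.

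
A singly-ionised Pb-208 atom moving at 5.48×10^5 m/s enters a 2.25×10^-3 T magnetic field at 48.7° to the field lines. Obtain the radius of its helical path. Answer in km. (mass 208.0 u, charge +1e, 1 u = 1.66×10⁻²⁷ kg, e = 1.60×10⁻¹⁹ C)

r ≈ 0.395 km

Only the perpendicular component v⊥ = v sin48.7° = 4.12×10^5 m/s is bent by the field.
r = m v⊥ /(qB) = (3.45×10^-25)(4.12×10^5) / [(1×1.60×10^-19)(2.25×10^-3)] = 395 m.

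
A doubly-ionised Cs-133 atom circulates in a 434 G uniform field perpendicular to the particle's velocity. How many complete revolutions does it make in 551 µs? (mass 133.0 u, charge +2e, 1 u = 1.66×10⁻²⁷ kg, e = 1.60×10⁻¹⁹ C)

T = 2πm/(qB) = 2π(2.2078×10^-25) / [(2×1.60×10^-19)(0.0434)] = 9.9885×10^-5 s.
N = t/T = 5.51×10^-4 / 9.9885×10^-5 ≈ 5.52, so 5 complete revolutions.

N = 5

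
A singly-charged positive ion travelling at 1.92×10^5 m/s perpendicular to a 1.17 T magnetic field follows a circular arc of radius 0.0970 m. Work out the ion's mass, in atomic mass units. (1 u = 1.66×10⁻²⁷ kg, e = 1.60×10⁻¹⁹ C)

m ≈ 57.0 u

qvB = mv²/r ⇒ m = qBr/v.
m = (1×1.60×10^-19)(1.17)(0.0970) / (1.92×10^5) = 9.46×10^-26 kg = 57.0 u.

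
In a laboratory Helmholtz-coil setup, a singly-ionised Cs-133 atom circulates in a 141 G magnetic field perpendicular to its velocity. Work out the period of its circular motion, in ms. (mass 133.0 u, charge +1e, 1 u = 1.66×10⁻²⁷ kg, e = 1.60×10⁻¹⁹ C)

T ≈ 0.615 ms

The cyclotron period is independent of speed: T = 2πm/(qB).
T = 2π(2.21×10^-25) / [(1×1.60×10^-19)(0.0141)] = 6.15×10^-4 s.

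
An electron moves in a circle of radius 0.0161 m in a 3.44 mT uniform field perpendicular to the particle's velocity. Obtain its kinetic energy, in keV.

K ≈ 0.269 keV

v = qBr/m = (1×1.60×10^-19)(3.44×10^-3)(0.0161) / (9.11×10^-31) = 9.73×10^6 m/s.
K = ½mv² = 0.5·(9.11×10^-31)·(9.73×10^6)² = 4.31×10^-17 J = 0.269 keV.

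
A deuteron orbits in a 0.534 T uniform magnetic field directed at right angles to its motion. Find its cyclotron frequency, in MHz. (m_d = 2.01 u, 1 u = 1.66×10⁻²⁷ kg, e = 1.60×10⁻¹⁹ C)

f = qB/(2πm) = (1×1.60×10^-19)(0.534) / [2π(3.34×10^-27)] = 4.08×10^6 Hz.

f ≈ 4.08 MHz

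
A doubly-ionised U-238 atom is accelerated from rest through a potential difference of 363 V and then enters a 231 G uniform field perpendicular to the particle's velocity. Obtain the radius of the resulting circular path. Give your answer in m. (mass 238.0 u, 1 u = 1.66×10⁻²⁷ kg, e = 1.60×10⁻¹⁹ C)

r ≈ 1.30 m

The kinetic energy gained is K = qV = (2×1.60×10^-19)(363) = 1.16×10^-16 J.
v = √(2K/m) = 2.42×10^4 m/s.
r = mv/(qB) = (3.95×10^-25)(2.42×10^4) / [(2×1.60×10^-19)(0.0231)] = 1.30 m.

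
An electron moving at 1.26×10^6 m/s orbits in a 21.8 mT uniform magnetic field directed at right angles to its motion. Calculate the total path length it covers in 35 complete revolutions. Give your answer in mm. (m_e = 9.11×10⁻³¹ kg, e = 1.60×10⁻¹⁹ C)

L ≈ 72.4 mm

r = mv/(qB) = 3.29×10^-4 m, so one revolution covers 2πr = 2.07×10^-3 m.
In 35 revolutions: L = 35·2πr = 0.0724 m.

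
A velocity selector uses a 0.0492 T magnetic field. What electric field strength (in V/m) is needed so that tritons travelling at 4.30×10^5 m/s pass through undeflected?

qE = qvB ⇒ E = vB = (4.30×10^5)(0.0492) = 2.12×10^4 V/m.

E ≈ 2.12×10^4 V/m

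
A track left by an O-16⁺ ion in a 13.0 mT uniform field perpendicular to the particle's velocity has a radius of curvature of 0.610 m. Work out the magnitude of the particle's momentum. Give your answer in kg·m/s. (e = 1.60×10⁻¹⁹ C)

p ≈ 1.27×10^-21 kg·m/s

Since qvB = mv²/r, the momentum p = mv = qBr.
p = (1×1.60×10^-19)(0.0130)(0.610) = 1.27×10^-21 kg·m/s.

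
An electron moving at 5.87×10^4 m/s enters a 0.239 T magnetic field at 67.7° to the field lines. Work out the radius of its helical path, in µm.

r ≈ 1.29 µm

Only the perpendicular component v⊥ = v sin67.7° = 5.43×10^4 m/s is bent by the field.
r = m v⊥ /(qB) = (9.11×10^-31)(5.43×10^4) / [(1×1.60×10^-19)(0.239)] = 1.29×10^-6 m.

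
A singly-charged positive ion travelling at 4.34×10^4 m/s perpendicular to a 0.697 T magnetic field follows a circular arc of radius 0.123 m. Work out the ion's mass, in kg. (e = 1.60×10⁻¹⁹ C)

qvB = mv²/r ⇒ m = qBr/v.
m = (1×1.60×10^-19)(0.697)(0.123) / (4.34×10^4) = 3.16×10^-25 kg.

m ≈ 3.16×10^-25 kg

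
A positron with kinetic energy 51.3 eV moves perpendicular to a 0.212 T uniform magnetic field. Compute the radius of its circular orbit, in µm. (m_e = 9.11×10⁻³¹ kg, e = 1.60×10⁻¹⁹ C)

r ≈ 114 µm

Convert the energy: K = 51.3 eV = 8.21×10^-18 J.
v = √(2K/m) = √(2·8.21×10^-18/9.11×10^-31) = 4.24×10^6 m/s.
r = mv/(qB) = (9.11×10^-31)(4.24×10^6) / [(1×1.60×10^-19)(0.212)] = 1.14×10^-4 m.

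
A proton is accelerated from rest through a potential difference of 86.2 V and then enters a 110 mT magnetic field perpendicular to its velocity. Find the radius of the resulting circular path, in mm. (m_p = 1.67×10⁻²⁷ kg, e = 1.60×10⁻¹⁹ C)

The kinetic energy gained is K = qV = (1×1.60×10^-19)(86.2) = 1.38×10^-17 J.
v = √(2K/m) = 1.29×10^5 m/s.
r = mv/(qB) = (1.67×10^-27)(1.29×10^5) / [(1×1.60×10^-19)(0.110)] = 0.0122 m.

r ≈ 12.2 mm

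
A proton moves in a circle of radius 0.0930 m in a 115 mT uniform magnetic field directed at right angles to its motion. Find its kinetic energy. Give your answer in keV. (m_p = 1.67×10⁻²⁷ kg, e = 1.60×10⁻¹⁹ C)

K ≈ 5.48 keV

v = qBr/m = (1×1.60×10^-19)(0.115)(0.0930) / (1.67×10^-27) = 1.02×10^6 m/s.
K = ½mv² = 0.5·(1.67×10^-27)·(1.02×10^6)² = 8.77×10^-16 J = 5.48 keV.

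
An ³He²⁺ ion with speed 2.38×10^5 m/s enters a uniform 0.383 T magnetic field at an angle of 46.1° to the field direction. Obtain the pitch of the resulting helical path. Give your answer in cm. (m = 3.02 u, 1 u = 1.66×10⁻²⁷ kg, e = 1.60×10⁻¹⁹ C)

pitch ≈ 4.24 cm

The velocity component along B is v∥ = v cos46.1° = 1.65×10^5 m/s.
The cyclotron period T = 2πm/(qB) = 2.57×10^-7 s is set by m, q, B alone.
Pitch = v∥·T = (1.65×10^5)(2.57×10^-7) = 0.0424 m.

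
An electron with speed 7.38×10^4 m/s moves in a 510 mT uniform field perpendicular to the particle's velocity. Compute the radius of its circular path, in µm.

The magnetic force provides the centripetal force: qvB = mv²/r, so r = mv/(qB).
r = (9.11×10^-31 kg)(7.38×10^4 m/s) / [(1×1.60×10^-19 C)(0.510 T)] = 8.24×10^-7 m.

r ≈ 0.824 µm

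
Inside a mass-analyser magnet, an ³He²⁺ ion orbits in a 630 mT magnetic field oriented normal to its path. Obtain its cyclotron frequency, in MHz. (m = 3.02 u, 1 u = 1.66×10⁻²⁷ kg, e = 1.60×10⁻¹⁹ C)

f = qB/(2πm) = (2×1.60×10^-19)(0.630) / [2π(5.01×10^-27)] = 6.40×10^6 Hz.

f ≈ 6.40 MHz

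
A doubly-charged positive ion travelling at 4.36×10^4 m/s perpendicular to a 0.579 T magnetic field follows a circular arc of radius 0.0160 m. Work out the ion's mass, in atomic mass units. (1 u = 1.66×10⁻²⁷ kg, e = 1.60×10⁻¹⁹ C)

m ≈ 41.0 u

qvB = mv²/r ⇒ m = qBr/v.
m = (2×1.60×10^-19)(0.579)(0.0160) / (4.36×10^4) = 6.80×10^-26 kg = 41.0 u.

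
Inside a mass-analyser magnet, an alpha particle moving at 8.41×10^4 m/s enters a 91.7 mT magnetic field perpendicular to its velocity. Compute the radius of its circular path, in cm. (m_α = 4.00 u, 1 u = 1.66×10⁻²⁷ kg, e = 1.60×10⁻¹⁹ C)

The magnetic force provides the centripetal force: qvB = mv²/r, so r = mv/(qB).
r = (6.64×10^-27 kg)(8.41×10^4 m/s) / [(2×1.60×10^-19 C)(0.0917 T)] = 0.0190 m.

r ≈ 1.90 cm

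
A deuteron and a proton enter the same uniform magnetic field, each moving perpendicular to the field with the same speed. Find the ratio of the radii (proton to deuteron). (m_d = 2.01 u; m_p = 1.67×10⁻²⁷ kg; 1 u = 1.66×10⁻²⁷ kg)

ratio ≈ 0.501

r = mv/(qB) ⇒ at equal v, r ∝ m/q.
r_{proton}/r_{deuteron} = 0.501.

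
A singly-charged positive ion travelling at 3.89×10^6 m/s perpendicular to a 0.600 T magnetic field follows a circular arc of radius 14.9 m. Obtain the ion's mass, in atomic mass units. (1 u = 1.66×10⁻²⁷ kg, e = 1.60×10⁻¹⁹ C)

m ≈ 222 u

qvB = mv²/r ⇒ m = qBr/v.
m = (1×1.60×10^-19)(0.600)(14.9) / (3.89×10^6) = 3.68×10^-25 kg = 222 u.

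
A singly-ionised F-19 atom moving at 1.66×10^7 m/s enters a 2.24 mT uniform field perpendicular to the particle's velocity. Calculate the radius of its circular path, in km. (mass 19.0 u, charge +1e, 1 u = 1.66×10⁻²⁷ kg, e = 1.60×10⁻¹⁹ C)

The magnetic force provides the centripetal force: qvB = mv²/r, so r = mv/(qB).
r = (3.15×10^-26 kg)(1.66×10^7 m/s) / [(1×1.60×10^-19 C)(2.24×10^-3 T)] = 1460 m.

r ≈ 1.46 km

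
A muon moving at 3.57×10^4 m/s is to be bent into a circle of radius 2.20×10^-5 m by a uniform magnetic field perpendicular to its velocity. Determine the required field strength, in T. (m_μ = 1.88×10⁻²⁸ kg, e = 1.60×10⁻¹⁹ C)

B ≈ 1.91 T

qvB = mv²/r gives B = mv/(qr).
B = (1.88×10^-28)(3.57×10^4) / [(1×1.60×10^-19)(2.20×10^-5)] = 1.91 T.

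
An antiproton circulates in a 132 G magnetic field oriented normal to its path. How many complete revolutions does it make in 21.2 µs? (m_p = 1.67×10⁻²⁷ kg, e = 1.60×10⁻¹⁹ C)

T = 2πm/(qB) = 2π(1.67×10^-27) / [(1×1.60×10^-19)(0.0132)] = 4.9682×10^-6 s.
N = t/T = 2.12×10^-5 / 4.9682×10^-6 ≈ 4.27, so 4 complete revolutions.

N = 4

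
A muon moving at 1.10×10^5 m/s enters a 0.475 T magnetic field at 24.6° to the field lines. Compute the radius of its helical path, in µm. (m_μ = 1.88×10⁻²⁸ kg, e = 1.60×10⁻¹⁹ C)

Only the perpendicular component v⊥ = v sin24.6° = 4.58×10^4 m/s is bent by the field.
r = m v⊥ /(qB) = (1.88×10^-28)(4.58×10^4) / [(1×1.60×10^-19)(0.475)] = 1.13×10^-4 m.

r ≈ 113 µm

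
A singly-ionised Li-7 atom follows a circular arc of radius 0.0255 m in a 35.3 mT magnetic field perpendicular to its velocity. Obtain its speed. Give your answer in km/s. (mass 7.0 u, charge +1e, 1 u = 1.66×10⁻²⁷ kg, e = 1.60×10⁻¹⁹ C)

From qvB = mv²/r, v = qBr/m.
v = (1×1.60×10^-19)(0.0353)(0.0255) / (1.16×10^-26) = 1.24×10^4 m/s.

v ≈ 12.4 km/s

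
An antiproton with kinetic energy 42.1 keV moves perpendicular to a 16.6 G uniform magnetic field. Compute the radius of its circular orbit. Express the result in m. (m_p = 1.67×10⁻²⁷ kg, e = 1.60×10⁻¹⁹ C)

Convert the energy: K = 42.1 keV = 6.74×10^-15 J.
v = √(2K/m) = √(2·6.74×10^-15/1.67×10^-27) = 2.84×10^6 m/s.
r = mv/(qB) = (1.67×10^-27)(2.84×10^6) / [(1×1.60×10^-19)(1.66×10^-3)] = 17.9 m.

r ≈ 17.9 m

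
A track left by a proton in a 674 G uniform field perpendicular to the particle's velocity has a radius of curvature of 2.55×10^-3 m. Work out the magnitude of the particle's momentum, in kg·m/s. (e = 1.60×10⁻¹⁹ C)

p ≈ 2.75×10^-23 kg·m/s

Since qvB = mv²/r, the momentum p = mv = qBr.
p = (1×1.60×10^-19)(0.0674)(2.55×10^-3) = 2.75×10^-23 kg·m/s.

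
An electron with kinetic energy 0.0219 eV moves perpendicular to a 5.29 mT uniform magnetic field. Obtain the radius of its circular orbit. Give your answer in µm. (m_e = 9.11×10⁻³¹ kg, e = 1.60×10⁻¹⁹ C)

Convert the energy: K = 0.0219 eV = 3.50×10^-21 J.
v = √(2K/m) = √(2·3.50×10^-21/9.11×10^-31) = 8.77×10^4 m/s.
r = mv/(qB) = (9.11×10^-31)(8.77×10^4) / [(1×1.60×10^-19)(5.29×10^-3)] = 9.44×10^-5 m.

r ≈ 94.4 µm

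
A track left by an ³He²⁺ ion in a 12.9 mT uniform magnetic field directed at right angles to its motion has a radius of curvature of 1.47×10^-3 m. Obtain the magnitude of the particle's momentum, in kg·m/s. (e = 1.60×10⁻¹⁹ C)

Since qvB = mv²/r, the momentum p = mv = qBr.
p = (2×1.60×10^-19)(0.0129)(1.47×10^-3) = 6.07×10^-24 kg·m/s.

p ≈ 6.07×10^-24 kg·m/s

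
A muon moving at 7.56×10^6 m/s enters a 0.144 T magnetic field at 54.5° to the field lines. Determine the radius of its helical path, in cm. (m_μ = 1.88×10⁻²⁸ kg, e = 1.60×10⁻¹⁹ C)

r ≈ 5.02 cm

Only the perpendicular component v⊥ = v sin54.5° = 6.15×10^6 m/s is bent by the field.
r = m v⊥ /(qB) = (1.88×10^-28)(6.15×10^6) / [(1×1.60×10^-19)(0.144)] = 0.0502 m.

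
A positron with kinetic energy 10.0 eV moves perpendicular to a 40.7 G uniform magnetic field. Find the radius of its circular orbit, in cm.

r ≈ 0.262 cm

Convert the energy: K = 10.0 eV = 1.60×10^-18 J.
v = √(2K/m) = √(2·1.60×10^-18/9.11×10^-31) = 1.87×10^6 m/s.
r = mv/(qB) = (9.11×10^-31)(1.87×10^6) / [(1×1.60×10^-19)(4.07×10^-3)] = 2.62×10^-3 m.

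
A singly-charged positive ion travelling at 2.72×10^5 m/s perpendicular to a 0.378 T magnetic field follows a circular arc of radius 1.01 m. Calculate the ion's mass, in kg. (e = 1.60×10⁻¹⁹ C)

qvB = mv²/r ⇒ m = qBr/v.
m = (1×1.60×10^-19)(0.378)(1.01) / (2.72×10^5) = 2.25×10^-25 kg.

m ≈ 2.25×10^-25 kg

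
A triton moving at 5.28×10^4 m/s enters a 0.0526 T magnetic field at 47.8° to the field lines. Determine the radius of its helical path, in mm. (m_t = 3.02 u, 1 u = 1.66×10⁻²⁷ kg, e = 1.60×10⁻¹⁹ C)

r ≈ 23.3 mm

Only the perpendicular component v⊥ = v sin47.8° = 3.91×10^4 m/s is bent by the field.
r = m v⊥ /(qB) = (5.01×10^-27)(3.91×10^4) / [(1×1.60×10^-19)(0.0526)] = 0.0233 m.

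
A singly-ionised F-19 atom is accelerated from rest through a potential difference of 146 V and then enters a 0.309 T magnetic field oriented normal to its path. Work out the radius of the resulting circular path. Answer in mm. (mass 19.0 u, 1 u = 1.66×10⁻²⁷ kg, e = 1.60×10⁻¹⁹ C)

The kinetic energy gained is K = qV = (1×1.60×10^-19)(146) = 2.34×10^-17 J.
v = √(2K/m) = 3.85×10^4 m/s.
r = mv/(qB) = (3.15×10^-26)(3.85×10^4) / [(1×1.60×10^-19)(0.309)] = 0.0246 m.

r ≈ 24.6 mm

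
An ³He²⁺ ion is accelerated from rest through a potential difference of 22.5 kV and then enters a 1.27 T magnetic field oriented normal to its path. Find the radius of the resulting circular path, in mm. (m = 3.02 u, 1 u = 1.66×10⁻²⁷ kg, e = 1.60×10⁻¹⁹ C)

The kinetic energy gained is K = qV = (2×1.60×10^-19)(2.25×10^4) = 7.20×10^-15 J.
v = √(2K/m) = 1.69×10^6 m/s.
r = mv/(qB) = (5.01×10^-27)(1.69×10^6) / [(2×1.60×10^-19)(1.27)] = 0.0209 m.

r ≈ 20.9 mm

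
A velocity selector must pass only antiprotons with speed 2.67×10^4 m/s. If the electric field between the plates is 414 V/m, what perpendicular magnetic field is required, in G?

qE = qvB ⇒ B = E/v = (414) / (2.67×10^4) = 0.0155 T.

B ≈ 155 G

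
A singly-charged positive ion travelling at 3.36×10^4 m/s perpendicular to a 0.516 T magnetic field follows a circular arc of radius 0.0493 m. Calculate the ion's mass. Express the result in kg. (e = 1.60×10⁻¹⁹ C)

m ≈ 1.21×10^-25 kg

qvB = mv²/r ⇒ m = qBr/v.
m = (1×1.60×10^-19)(0.516)(0.0493) / (3.36×10^4) = 1.21×10^-25 kg.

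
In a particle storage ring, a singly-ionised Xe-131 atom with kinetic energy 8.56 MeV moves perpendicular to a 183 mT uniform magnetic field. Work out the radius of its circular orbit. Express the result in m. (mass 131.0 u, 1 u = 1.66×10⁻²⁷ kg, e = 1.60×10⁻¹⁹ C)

Convert the energy: K = 8.56 MeV = 1.37×10^-12 J.
v = √(2K/m) = √(2·1.37×10^-12/2.17×10^-25) = 3.55×10^6 m/s.
r = mv/(qB) = (2.17×10^-25)(3.55×10^6) / [(1×1.60×10^-19)(0.183)] = 26.4 m.

r ≈ 26.4 m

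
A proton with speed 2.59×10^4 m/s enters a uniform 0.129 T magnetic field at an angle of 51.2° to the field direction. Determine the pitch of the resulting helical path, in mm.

The velocity component along B is v∥ = v cos51.2° = 1.62×10^4 m/s.
The cyclotron period T = 2πm/(qB) = 5.08×10^-7 s is set by m, q, B alone.
Pitch = v∥·T = (1.62×10^4)(5.08×10^-7) = 8.25×10^-3 m.

pitch ≈ 8.25 mm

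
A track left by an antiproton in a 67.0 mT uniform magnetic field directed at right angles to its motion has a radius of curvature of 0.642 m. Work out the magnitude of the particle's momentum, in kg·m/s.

Since qvB = mv²/r, the momentum p = mv = qBr.
p = (1×1.60×10^-19)(0.0670)(0.642) = 6.88×10^-21 kg·m/s.

p ≈ 6.88×10^-21 kg·m/s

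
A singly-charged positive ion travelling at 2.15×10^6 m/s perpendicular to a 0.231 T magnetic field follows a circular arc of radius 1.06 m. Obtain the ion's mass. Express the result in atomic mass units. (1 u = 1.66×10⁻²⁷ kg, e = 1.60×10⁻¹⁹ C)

qvB = mv²/r ⇒ m = qBr/v.
m = (1×1.60×10^-19)(0.231)(1.06) / (2.15×10^6) = 1.82×10^-26 kg = 11.0 u.

m ≈ 11.0 u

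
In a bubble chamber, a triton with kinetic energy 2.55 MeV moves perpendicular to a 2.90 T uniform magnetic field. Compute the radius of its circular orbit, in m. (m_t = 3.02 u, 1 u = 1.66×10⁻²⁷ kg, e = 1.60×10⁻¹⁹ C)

r ≈ 0.138 m

Convert the energy: K = 2.55 MeV = 4.08×10^-13 J.
v = √(2K/m) = √(2·4.08×10^-13/5.01×10^-27) = 1.28×10^7 m/s.
r = mv/(qB) = (5.01×10^-27)(1.28×10^7) / [(1×1.60×10^-19)(2.90)] = 0.138 m.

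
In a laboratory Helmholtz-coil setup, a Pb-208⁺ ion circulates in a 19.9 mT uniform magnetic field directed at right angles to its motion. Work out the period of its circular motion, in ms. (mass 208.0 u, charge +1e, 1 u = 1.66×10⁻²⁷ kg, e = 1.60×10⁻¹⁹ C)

The cyclotron period is independent of speed: T = 2πm/(qB).
T = 2π(3.45×10^-25) / [(1×1.60×10^-19)(0.0199)] = 6.81×10^-4 s.

T ≈ 0.681 ms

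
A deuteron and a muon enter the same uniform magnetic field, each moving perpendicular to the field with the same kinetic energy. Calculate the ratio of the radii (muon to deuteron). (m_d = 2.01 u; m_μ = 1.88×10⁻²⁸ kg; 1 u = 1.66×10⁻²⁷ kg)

r = √(2mK)/(qB) ⇒ at equal K, r ∝ √m/q.
r_{muon}/r_{deuteron} = 0.237.

ratio ≈ 0.237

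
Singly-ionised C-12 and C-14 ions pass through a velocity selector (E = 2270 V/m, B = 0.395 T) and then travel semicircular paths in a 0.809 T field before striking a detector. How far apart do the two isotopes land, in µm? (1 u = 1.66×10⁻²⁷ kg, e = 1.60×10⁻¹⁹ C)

Both emerge at v = E/B₁ = 5750 m/s.
r = mv/(qB₂), so r₁ = 8.844×10^-4 m and r₂ = 1.032×10^-3 m, giving Δr = 1.47×10^-4 m.
After a semicircle each ion lands a diameter 2r from the entry slit, so the separation is 2Δr = 2.95×10^-4 m.

Δd ≈ 295 µm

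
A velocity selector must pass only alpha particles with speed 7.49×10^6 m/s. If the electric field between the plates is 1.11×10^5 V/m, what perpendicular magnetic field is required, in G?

B ≈ 148 G

qE = qvB ⇒ B = E/v = (1.11×10^5) / (7.49×10^6) = 0.0148 T.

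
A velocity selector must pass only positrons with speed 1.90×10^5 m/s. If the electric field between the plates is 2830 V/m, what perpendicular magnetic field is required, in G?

B ≈ 149 G

qE = qvB ⇒ B = E/v = (2830) / (1.90×10^5) = 0.0149 T.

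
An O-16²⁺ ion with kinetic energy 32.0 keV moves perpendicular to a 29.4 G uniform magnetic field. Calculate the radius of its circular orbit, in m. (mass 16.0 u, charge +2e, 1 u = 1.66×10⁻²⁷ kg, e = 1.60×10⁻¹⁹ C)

r ≈ 17.5 m

Convert the energy: K = 32.0 keV = 5.12×10^-15 J.
v = √(2K/m) = √(2·5.12×10^-15/2.66×10^-26) = 6.21×10^5 m/s.
r = mv/(qB) = (2.66×10^-26)(6.21×10^5) / [(2×1.60×10^-19)(2.94×10^-3)] = 17.5 m.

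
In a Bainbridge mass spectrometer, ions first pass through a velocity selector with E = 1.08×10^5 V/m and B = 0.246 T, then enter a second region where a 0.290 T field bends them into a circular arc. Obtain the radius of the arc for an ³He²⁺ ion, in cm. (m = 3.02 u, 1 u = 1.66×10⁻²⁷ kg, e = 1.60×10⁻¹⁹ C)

r ≈ 2.37 cm

The selector passes v = E/B = 1.08×10^5/0.246 = 4.39×10^5 m/s.
In the deflection region, r = mv/(qB₂) = (5.01×10^-27)(4.39×10^5) / [(2×1.60×10^-19)(0.290)] = 0.0237 m.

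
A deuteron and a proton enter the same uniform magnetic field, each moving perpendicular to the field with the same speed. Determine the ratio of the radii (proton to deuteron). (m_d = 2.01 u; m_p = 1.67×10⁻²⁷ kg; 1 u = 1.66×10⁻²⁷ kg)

r = mv/(qB) ⇒ at equal v, r ∝ m/q.
r_{proton}/r_{deuteron} = 0.501.

ratio ≈ 0.501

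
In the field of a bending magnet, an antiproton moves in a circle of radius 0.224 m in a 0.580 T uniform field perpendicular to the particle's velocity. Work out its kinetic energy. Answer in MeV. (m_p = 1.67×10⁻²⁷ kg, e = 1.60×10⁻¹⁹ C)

K ≈ 0.809 MeV

v = qBr/m = (1×1.60×10^-19)(0.580)(0.224) / (1.67×10^-27) = 1.24×10^7 m/s.
K = ½mv² = 0.5·(1.67×10^-27)·(1.24×10^7)² = 1.29×10^-13 J = 0.809 MeV.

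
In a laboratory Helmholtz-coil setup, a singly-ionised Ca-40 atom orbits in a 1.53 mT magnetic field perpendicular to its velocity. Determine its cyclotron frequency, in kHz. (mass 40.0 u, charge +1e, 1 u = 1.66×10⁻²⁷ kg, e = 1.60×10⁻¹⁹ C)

f = qB/(2πm) = (1×1.60×10^-19)(1.53×10^-3) / [2π(6.64×10^-26)] = 587 Hz.

f ≈ 0.587 kHz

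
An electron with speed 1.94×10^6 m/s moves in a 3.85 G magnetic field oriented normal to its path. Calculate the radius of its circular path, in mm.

The magnetic force provides the centripetal force: qvB = mv²/r, so r = mv/(qB).
r = (9.11×10^-31 kg)(1.94×10^6 m/s) / [(1×1.60×10^-19 C)(3.85×10^-4 T)] = 0.0287 m.

r ≈ 28.7 mm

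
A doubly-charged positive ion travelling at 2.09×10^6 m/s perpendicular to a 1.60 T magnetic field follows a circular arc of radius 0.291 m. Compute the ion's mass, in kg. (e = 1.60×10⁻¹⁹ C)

m ≈ 7.13×10^-26 kg

qvB = mv²/r ⇒ m = qBr/v.
m = (2×1.60×10^-19)(1.60)(0.291) / (2.09×10^6) = 7.13×10^-26 kg.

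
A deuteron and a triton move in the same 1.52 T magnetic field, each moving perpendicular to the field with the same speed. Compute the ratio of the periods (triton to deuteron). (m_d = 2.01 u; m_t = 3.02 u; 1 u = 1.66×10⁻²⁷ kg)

T = 2πm/(qB) is independent of speed, so T₂/T₁ = (m₂/q₂)/(m₁/q₁).
T_{triton}/T_{deuteron} = (5.01×10^-27/1e) / (3.34×10^-27/1e) = 1.50.

ratio ≈ 1.50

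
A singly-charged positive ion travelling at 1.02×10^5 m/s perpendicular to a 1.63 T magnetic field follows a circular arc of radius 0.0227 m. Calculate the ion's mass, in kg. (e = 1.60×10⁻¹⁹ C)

qvB = mv²/r ⇒ m = qBr/v.
m = (1×1.60×10^-19)(1.63)(0.0227) / (1.02×10^5) = 5.80×10^-26 kg.

m ≈ 5.80×10^-26 kg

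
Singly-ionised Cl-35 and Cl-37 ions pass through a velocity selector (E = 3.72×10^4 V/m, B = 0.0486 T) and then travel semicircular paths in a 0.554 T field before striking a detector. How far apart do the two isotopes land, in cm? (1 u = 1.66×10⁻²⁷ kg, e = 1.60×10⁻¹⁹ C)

Both emerge at v = E/B₁ = 7.65×10^5 m/s.
r = mv/(qB₂), so r₁ = 0.5017 m and r₂ = 0.5304 m, giving Δr = 0.0287 m.
After a semicircle each ion lands a diameter 2r from the entry slit, so the separation is 2Δr = 0.0573 m.

Δd ≈ 5.73 cm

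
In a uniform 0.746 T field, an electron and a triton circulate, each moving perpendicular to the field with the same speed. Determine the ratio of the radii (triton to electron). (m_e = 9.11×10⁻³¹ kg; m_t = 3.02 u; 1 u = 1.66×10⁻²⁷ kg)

r = mv/(qB) ⇒ at equal v, r ∝ m/q.
r_{triton}/r_{electron} = 5500.

ratio ≈ 5500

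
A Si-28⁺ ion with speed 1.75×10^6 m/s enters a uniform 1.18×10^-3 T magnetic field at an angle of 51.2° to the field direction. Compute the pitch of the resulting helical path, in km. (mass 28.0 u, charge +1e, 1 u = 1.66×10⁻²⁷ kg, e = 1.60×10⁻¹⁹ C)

pitch ≈ 1.70 km

The velocity component along B is v∥ = v cos51.2° = 1.10×10^6 m/s.
The cyclotron period T = 2πm/(qB) = 1.55×10^-3 s is set by m, q, B alone.
Pitch = v∥·T = (1.10×10^6)(1.55×10^-3) = 1700 m.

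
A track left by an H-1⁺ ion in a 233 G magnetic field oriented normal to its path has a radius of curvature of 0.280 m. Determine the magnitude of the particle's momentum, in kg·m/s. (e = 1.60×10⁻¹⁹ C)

p ≈ 1.04×10^-21 kg·m/s

Since qvB = mv²/r, the momentum p = mv = qBr.
p = (1×1.60×10^-19)(0.0233)(0.280) = 1.04×10^-21 kg·m/s.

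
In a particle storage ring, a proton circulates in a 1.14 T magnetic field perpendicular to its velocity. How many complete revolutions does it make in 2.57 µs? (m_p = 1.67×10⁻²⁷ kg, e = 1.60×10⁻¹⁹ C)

T = 2πm/(qB) = 2π(1.67×10^-27) / [(1×1.60×10^-19)(1.14)] = 5.7527×10^-8 s.
N = t/T = 2.57×10^-6 / 5.7527×10^-8 ≈ 44.67, so 44 complete revolutions.

N = 44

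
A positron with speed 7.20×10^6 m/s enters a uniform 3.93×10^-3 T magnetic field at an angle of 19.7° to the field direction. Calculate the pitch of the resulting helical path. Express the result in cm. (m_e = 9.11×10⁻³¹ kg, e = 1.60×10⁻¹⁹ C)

pitch ≈ 6.17 cm

The velocity component along B is v∥ = v cos19.7° = 6.78×10^6 m/s.
The cyclotron period T = 2πm/(qB) = 9.10×10^-9 s is set by m, q, B alone.
Pitch = v∥·T = (6.78×10^6)(9.10×10^-9) = 0.0617 m.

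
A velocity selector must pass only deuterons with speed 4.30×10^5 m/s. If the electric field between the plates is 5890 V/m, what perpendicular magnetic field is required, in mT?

B ≈ 13.7 mT

qE = qvB ⇒ B = E/v = (5890) / (4.30×10^5) = 0.0137 T.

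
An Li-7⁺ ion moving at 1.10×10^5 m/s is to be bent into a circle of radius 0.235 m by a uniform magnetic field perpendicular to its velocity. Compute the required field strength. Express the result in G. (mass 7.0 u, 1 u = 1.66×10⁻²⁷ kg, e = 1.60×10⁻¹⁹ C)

B ≈ 340 G

qvB = mv²/r gives B = mv/(qr).
B = (1.16×10^-26)(1.10×10^5) / [(1×1.60×10^-19)(0.235)] = 0.0340 T.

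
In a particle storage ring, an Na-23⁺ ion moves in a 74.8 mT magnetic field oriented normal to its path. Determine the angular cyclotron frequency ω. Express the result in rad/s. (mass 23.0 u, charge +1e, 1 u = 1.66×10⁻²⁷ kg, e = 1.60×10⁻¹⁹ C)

ω ≈ 3.13×10^5 rad/s

ω = qB/m = (1×1.60×10^-19)(0.0748) / (3.82×10^-26) = 3.13×10^5 rad/s.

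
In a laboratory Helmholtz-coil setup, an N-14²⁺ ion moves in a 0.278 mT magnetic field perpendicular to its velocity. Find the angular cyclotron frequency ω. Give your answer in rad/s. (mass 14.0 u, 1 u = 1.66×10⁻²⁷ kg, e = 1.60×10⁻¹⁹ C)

ω ≈ 3830 rad/s

ω = qB/m = (2×1.60×10^-19)(2.78×10^-4) / (2.32×10^-26) = 3830 rad/s.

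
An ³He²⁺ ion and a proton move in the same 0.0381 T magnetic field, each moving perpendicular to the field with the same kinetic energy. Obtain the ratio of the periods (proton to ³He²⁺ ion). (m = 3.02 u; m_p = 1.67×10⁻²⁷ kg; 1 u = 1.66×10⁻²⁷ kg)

T = 2πm/(qB) is independent of speed, so T₂/T₁ = (m₂/q₂)/(m₁/q₁).
T_{proton}/T_{³He²⁺ ion} = (1.67×10^-27/1e) / (5.01×10^-27/2e) = 0.666.

ratio ≈ 0.666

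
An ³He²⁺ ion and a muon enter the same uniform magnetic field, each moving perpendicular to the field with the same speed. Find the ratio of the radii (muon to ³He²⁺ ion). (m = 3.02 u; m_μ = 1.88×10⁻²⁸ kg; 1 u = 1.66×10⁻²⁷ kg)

r = mv/(qB) ⇒ at equal v, r ∝ m/q.
r_{muon}/r_{³He²⁺ ion} = 0.0750.

ratio ≈ 0.0750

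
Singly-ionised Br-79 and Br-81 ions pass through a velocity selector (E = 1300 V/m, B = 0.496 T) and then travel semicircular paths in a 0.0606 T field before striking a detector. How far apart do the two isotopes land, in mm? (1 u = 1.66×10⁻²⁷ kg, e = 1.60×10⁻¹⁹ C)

Both emerge at v = E/B₁ = 2620 m/s.
r = mv/(qB₂), so r₁ = 0.035449 m and r₂ = 0.036346 m, giving Δr = 8.97×10^-4 m.
After a semicircle each ion lands a diameter 2r from the entry slit, so the separation is 2Δr = 1.79×10^-3 m.

Δd ≈ 1.79 mm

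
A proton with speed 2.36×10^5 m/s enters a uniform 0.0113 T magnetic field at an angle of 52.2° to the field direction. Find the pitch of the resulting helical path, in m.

The velocity component along B is v∥ = v cos52.2° = 1.45×10^5 m/s.
The cyclotron period T = 2πm/(qB) = 5.80×10^-6 s is set by m, q, B alone.
Pitch = v∥·T = (1.45×10^5)(5.80×10^-6) = 0.839 m.

pitch ≈ 0.839 m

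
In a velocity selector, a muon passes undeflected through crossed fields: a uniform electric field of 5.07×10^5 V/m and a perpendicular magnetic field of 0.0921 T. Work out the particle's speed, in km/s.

v ≈ 5500 km/s

For zero net force, qE = qvB, so v = E/B.
v = (5.07×10^5) / (0.0921) = 5.50×10^6 m/s.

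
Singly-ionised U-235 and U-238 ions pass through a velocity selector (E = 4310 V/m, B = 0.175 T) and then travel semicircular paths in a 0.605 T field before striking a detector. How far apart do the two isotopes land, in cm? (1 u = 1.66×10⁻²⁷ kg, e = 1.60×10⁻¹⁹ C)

Δd ≈ 0.253 cm

Both emerge at v = E/B₁ = 2.46×10^4 m/s.
r = mv/(qB₂), so r₁ = 0.099252 m and r₂ = 0.10052 m, giving Δr = 1.27×10^-3 m.
After a semicircle each ion lands a diameter 2r from the entry slit, so the separation is 2Δr = 2.53×10^-3 m.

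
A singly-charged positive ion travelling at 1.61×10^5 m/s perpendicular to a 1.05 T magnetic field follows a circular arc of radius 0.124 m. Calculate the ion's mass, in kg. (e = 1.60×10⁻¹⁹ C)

qvB = mv²/r ⇒ m = qBr/v.
m = (1×1.60×10^-19)(1.05)(0.124) / (1.61×10^5) = 1.29×10^-25 kg.

m ≈ 1.29×10^-25 kg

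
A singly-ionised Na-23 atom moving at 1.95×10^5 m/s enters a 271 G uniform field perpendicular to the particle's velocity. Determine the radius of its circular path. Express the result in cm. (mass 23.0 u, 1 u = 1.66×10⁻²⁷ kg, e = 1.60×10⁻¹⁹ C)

r ≈ 172 cm

The magnetic force provides the centripetal force: qvB = mv²/r, so r = mv/(qB).
r = (3.82×10^-26 kg)(1.95×10^5 m/s) / [(1×1.60×10^-19 C)(0.0271 T)] = 1.72 m.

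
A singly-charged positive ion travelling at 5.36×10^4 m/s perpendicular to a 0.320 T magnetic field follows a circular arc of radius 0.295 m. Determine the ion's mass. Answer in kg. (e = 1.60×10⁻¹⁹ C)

qvB = mv²/r ⇒ m = qBr/v.
m = (1×1.60×10^-19)(0.320)(0.295) / (5.36×10^4) = 2.82×10^-25 kg.

m ≈ 2.82×10^-25 kg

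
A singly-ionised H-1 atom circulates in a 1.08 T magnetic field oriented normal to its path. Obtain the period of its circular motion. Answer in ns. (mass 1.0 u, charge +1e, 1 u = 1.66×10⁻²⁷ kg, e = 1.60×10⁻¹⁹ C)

T ≈ 60.4 ns

The cyclotron period is independent of speed: T = 2πm/(qB).
T = 2π(1.66×10^-27) / [(1×1.60×10^-19)(1.08)] = 6.04×10^-8 s.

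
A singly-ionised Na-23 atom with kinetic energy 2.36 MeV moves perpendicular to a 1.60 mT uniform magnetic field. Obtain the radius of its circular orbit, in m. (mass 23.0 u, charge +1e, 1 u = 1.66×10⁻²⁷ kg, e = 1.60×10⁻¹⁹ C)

r ≈ 663 m

Convert the energy: K = 2.36 MeV = 3.78×10^-13 J.
v = √(2K/m) = √(2·3.78×10^-13/3.82×10^-26) = 4.45×10^6 m/s.
r = mv/(qB) = (3.82×10^-26)(4.45×10^6) / [(1×1.60×10^-19)(1.60×10^-3)] = 663 m.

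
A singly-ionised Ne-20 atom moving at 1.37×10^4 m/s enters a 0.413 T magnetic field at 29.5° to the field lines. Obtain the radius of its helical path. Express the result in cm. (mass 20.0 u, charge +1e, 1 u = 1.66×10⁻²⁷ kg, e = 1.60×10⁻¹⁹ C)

r ≈ 0.339 cm

Only the perpendicular component v⊥ = v sin29.5° = 6750 m/s is bent by the field.
r = m v⊥ /(qB) = (3.32×10^-26)(6750) / [(1×1.60×10^-19)(0.413)] = 3.39×10^-3 m.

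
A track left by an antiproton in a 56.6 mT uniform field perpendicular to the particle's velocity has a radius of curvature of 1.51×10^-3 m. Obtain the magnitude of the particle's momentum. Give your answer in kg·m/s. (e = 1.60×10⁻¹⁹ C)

p ≈ 1.37×10^-23 kg·m/s

Since qvB = mv²/r, the momentum p = mv = qBr.
p = (1×1.60×10^-19)(0.0566)(1.51×10^-3) = 1.37×10^-23 kg·m/s.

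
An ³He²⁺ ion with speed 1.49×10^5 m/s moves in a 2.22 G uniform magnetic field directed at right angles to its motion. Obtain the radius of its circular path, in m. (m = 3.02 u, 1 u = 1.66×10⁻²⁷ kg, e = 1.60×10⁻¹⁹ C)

r ≈ 10.5 m

The magnetic force provides the centripetal force: qvB = mv²/r, so r = mv/(qB).
r = (5.01×10^-27 kg)(1.49×10^5 m/s) / [(2×1.60×10^-19 C)(2.22×10^-4 T)] = 10.5 m.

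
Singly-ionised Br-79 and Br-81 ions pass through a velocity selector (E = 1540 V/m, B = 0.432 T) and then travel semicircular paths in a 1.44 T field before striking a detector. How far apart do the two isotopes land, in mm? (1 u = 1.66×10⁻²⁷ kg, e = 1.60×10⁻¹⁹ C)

Δd ≈ 0.103 mm

Both emerge at v = E/B₁ = 3560 m/s.
r = mv/(qB₂), so r₁ = 2.0290×10^-3 m and r₂ = 2.0804×10^-3 m, giving Δr = 5.14×10^-5 m.
After a semicircle each ion lands a diameter 2r from the entry slit, so the separation is 2Δr = 1.03×10^-4 m.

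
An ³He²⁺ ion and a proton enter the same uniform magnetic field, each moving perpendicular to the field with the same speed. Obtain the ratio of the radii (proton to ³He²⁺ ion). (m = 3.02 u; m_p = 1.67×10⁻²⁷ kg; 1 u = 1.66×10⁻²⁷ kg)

r = mv/(qB) ⇒ at equal v, r ∝ m/q.
r_{proton}/r_{³He²⁺ ion} = 0.666.

ratio ≈ 0.666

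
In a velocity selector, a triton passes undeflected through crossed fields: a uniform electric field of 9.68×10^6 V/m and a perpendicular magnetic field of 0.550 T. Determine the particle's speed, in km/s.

For zero net force, qE = qvB, so v = E/B.
v = (9.68×10^6) / (0.550) = 1.76×10^7 m/s.

v ≈ 17600 km/s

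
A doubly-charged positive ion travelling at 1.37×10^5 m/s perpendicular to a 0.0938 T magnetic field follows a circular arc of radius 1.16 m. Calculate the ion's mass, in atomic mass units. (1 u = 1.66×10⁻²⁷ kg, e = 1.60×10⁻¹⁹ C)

m ≈ 153 u

qvB = mv²/r ⇒ m = qBr/v.
m = (2×1.60×10^-19)(0.0938)(1.16) / (1.37×10^5) = 2.54×10^-25 kg = 153 u.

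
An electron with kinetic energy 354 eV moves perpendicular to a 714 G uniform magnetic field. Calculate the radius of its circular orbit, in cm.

Convert the energy: K = 354 eV = 5.66×10^-17 J.
v = √(2K/m) = √(2·5.66×10^-17/9.11×10^-31) = 1.12×10^7 m/s.
r = mv/(qB) = (9.11×10^-31)(1.12×10^7) / [(1×1.60×10^-19)(0.0714)] = 8.89×10^-4 m.

r ≈ 0.0889 cm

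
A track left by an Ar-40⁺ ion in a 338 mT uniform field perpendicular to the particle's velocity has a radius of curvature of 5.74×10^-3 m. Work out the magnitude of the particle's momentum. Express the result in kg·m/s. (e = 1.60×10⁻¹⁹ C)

p ≈ 3.10×10^-22 kg·m/s

Since qvB = mv²/r, the momentum p = mv = qBr.
p = (1×1.60×10^-19)(0.338)(5.74×10^-3) = 3.10×10^-22 kg·m/s.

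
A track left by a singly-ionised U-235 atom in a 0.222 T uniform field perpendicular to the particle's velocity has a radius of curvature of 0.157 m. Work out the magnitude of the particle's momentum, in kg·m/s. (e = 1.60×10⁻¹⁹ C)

Since qvB = mv²/r, the momentum p = mv = qBr.
p = (1×1.60×10^-19)(0.222)(0.157) = 5.58×10^-21 kg·m/s.

p ≈ 5.58×10^-21 kg·m/s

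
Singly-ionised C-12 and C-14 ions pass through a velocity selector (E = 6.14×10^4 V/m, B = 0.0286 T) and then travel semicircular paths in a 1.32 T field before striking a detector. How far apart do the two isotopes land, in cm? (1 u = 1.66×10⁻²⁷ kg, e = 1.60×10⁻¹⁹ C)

Both emerge at v = E/B₁ = 2.15×10^6 m/s.
r = mv/(qB₂), so r₁ = 0.2025 m and r₂ = 0.2362 m, giving Δr = 0.0337 m.
After a semicircle each ion lands a diameter 2r from the entry slit, so the separation is 2Δr = 0.0675 m.

Δd ≈ 6.75 cm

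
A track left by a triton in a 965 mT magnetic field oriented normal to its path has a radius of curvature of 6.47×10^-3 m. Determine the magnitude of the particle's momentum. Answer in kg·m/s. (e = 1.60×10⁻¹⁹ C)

Since qvB = mv²/r, the momentum p = mv = qBr.
p = (1×1.60×10^-19)(0.965)(6.47×10^-3) = 9.99×10^-22 kg·m/s.

p ≈ 9.99×10^-22 kg·m/s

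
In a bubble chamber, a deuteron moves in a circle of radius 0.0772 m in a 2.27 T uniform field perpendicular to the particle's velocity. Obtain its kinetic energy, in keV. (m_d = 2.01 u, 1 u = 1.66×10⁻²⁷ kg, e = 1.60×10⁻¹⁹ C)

K ≈ 736 keV

v = qBr/m = (1×1.60×10^-19)(2.27)(0.0772) / (3.34×10^-27) = 8.40×10^6 m/s.
K = ½mv² = 0.5·(3.34×10^-27)·(8.40×10^6)² = 1.18×10^-13 J = 736 keV.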